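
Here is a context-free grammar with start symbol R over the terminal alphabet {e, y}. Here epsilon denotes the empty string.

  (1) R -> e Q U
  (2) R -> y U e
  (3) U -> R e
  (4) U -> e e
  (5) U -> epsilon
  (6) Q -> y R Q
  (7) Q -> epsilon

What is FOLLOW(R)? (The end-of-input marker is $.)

FIRST(R) = {e, y}
FIRST(Q) = {epsilon, y}
FIRST(U) = {epsilon, e, y}  (via R e)
FOLLOW(R) includes $ since R is the start symbol.
FOLLOW(R): in U->R e, R is followed by e with FIRST {e}; in Q->y R Q, R is followed by Q with FIRST {epsilon, y}; in Q->y R Q, the suffix after R is nullable, so FOLLOW(R) ⊇ FOLLOW(Q) = {$, e, y}. Thus FOLLOW(R) = {$, e, y}.
FOLLOW(U): in R->e Q U, the suffix after U is empty, so FOLLOW(U) ⊇ FOLLOW(R) = {$, e, y}; in R->y U e, U is followed by e with FIRST {e}. Thus FOLLOW(U) = {$, e, y}.
FOLLOW(Q): in R->e Q U, Q is followed by U with FIRST {epsilon, e, y}; in R->e Q U, the suffix after Q is nullable, so FOLLOW(Q) ⊇ FOLLOW(R) = {$, e, y}; in Q->y R Q, the suffix after Q is empty (adds nothing new). Thus FOLLOW(Q) = {$, e, y}.

{$, e, y}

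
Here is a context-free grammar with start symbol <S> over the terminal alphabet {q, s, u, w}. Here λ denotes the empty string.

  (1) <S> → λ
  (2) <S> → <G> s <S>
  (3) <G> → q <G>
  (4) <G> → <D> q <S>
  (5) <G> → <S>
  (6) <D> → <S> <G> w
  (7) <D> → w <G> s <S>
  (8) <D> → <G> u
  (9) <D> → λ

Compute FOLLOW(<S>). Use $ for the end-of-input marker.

FIRST(<S>) = {λ, q, s, u, w}  (via <G> s <S>)
FIRST(<G>) = {λ, q, s, u, w}  (via <D> q <S>, <S>)
FIRST(<D>) = {λ, q, s, u, w}  (via <S> <G> w, <G> u)
FOLLOW(<S>) includes $ since <S> is the start symbol.
FOLLOW(<G>): in <S>→<G> s <S>, <G> is followed by s <S> with FIRST {s}; in <G>→q <G>, the suffix after <G> is empty (adds nothing new); in <D>→<S> <G> w, <G> is followed by w with FIRST {w}; in <D>→w <G> s <S>, <G> is followed by s <S> with FIRST {s}; in <D>→<G> u, <G> is followed by u with FIRST {u}. Thus FOLLOW(<G>) = {s, u, w}.
FOLLOW(<D>): in <G>→<D> q <S>, <D> is followed by q <S> with FIRST {q}. Thus FOLLOW(<D>) = {q}.
FOLLOW(<S>): in <S>→<G> s <S>, the suffix after <S> is empty (adds nothing new); in <G>→<D> q <S>, the suffix after <S> is empty, so FOLLOW(<S>) ⊇ FOLLOW(<G>) = {s, u, w}; in <G>→<S>, the suffix after <S> is empty, so FOLLOW(<S>) ⊇ FOLLOW(<G>) = {s, u, w}; in <D>→<S> <G> w, <S> is followed by <G> w with FIRST {q, s, u, w}; in <D>→w <G> s <S>, the suffix after <S> is empty, so FOLLOW(<S>) ⊇ FOLLOW(<D>) = {q}. Thus FOLLOW(<S>) = {$, q, s, u, w}.

{$, q, s, u, w}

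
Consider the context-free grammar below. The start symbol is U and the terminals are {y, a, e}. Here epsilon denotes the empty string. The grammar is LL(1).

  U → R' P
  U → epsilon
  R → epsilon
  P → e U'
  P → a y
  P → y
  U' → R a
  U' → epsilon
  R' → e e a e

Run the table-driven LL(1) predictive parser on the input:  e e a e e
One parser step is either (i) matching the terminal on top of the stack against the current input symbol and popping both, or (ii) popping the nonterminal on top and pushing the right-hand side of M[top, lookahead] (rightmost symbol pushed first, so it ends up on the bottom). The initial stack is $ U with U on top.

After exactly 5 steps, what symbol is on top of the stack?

e

step 1: stack=$ U  input=e e a e e $  — expand U → R' P
step 2: stack=$ P R'  input=e e a e e $  — expand R' → e e a e
step 3: stack=$ P e a e e  input=e e a e e $  — match e
step 4: stack=$ P e a e  input=e a e e $  — match e
step 5: stack=$ P e a  input=a e e $  — match a
Stack after step 5: $ P e (top = e).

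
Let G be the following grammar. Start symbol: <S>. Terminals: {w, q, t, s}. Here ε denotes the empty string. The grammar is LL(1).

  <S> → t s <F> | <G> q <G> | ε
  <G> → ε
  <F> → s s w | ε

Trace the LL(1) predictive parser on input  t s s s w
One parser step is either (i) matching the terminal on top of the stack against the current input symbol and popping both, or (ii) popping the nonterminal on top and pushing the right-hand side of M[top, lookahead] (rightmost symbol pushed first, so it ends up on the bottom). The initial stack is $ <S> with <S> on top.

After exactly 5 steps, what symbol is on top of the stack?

     Stack      Input        Action
  1  $ <S>      t s s s w $  expand <S> → t s <F>
  2  $ <F> s t  t s s s w $  match t
  3  $ <F> s    s s s w $    match s
  4  $ <F>      s s w $      expand <F> → s s w
  5  $ w s s    s s w $      match s
Stack after step 5: $ w s (top = s).

s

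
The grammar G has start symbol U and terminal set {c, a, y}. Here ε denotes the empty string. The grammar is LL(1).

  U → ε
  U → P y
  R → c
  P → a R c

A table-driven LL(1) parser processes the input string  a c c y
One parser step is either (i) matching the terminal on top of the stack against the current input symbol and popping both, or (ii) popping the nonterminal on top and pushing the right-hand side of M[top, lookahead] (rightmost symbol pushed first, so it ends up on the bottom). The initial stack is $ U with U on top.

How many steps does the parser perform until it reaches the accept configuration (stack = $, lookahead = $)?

     Stack      Input      Action
  1  $ U        a c c y $  expand U → P y
  2  $ y P      a c c y $  expand P → a R c
  3  $ y c R a  a c c y $  match a
  4  $ y c R    c c y $    expand R → c
  5  $ y c c    c c y $    match c
  6  $ y c      c y $      match c
  7  $ y        y $        match y
Accept reached after 7 steps.

7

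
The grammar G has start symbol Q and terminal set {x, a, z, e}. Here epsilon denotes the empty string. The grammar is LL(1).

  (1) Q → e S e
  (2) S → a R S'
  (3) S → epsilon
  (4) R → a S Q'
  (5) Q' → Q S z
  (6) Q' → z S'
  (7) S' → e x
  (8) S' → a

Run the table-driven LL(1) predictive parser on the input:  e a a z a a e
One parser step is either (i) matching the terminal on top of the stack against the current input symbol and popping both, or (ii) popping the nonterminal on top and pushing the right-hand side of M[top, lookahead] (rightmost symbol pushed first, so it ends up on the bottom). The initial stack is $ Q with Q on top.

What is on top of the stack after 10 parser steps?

a

      Stack          Input            Action
   1  $ Q            e a a z a a e $  expand Q → e S e
   2  $ e S e        e a a z a a e $  match e
   3  $ e S          a a z a a e $    expand S → a R S'
   4  $ e S' R a     a a z a a e $    match a
   5  $ e S' R       a z a a e $      expand R → a S Q'
   6  $ e S' Q' S a  a z a a e $      match a
   7  $ e S' Q' S    z a a e $        expand S → epsilon
   8  $ e S' Q'      z a a e $        expand Q' → z S'
   9  $ e S' S' z    z a a e $        match z
  10  $ e S' S'      a a e $          expand S' → a
Stack after step 10: $ e S' a (top = a).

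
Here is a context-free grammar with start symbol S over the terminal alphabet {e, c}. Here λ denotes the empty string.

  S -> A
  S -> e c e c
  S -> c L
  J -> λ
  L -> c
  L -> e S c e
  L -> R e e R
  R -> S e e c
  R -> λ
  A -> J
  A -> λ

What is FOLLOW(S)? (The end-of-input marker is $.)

{$, c, e}

FIRST(J): from J->λ we get {λ}. So FIRST(J) = {λ}.
FIRST(A): from A->J we get {λ}; from A->λ we get {λ}. So FIRST(A) = {λ}.
FIRST(S): from S->A we get {λ}; from S->e c e c we get {e}; from S->c L we get {c}. So FIRST(S) = {λ, c, e}.
FIRST(R): from R->S e e c we get {c, e}; from R->λ we get {λ}. So FIRST(R) = {λ, c, e}.
FIRST(L): from L->c we get {c}; from L->e S c e we get {e}; from L->R e e R we get {c, e}. So FIRST(L) = {c, e}.
FOLLOW(S) includes $ since S is the start symbol.
FOLLOW(S): in L->e S c e, S is followed by c e with FIRST {c}; in R->S e e c, S is followed by e e c with FIRST {e}. Thus FOLLOW(S) = {$, c, e}.
FOLLOW(L): in S->c L, the suffix after L is empty, so FOLLOW(L) ⊇ FOLLOW(S) = {$, c, e}. Thus FOLLOW(L) = {$, c, e}.
FOLLOW(R): in L->R e e R (occurrence 1), R is followed by e e R with FIRST {e}; in L->R e e R (occurrence 2), the suffix after R is empty, so FOLLOW(R) ⊇ FOLLOW(L) = {$, c, e}. Thus FOLLOW(R) = {$, c, e}.
FOLLOW(A): in S->A, the suffix after A is empty, so FOLLOW(A) ⊇ FOLLOW(S) = {$, c, e}. Thus FOLLOW(A) = {$, c, e}.
FOLLOW(J): in A->J, the suffix after J is empty, so FOLLOW(J) ⊇ FOLLOW(A) = {$, c, e}. Thus FOLLOW(J) = {$, c, e}.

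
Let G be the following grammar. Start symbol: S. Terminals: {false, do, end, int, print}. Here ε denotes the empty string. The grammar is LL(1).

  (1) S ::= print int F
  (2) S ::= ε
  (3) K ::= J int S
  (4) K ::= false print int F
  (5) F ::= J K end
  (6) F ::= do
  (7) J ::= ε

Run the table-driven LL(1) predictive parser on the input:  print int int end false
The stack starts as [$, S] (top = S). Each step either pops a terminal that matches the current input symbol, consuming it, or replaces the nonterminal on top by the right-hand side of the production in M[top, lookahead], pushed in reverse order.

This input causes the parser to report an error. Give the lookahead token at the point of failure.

step 1: stack=$ S  input=print int int end false $  — expand S ::= print int F
step 2: stack=$ F int print  input=print int int end false $  — match print
step 3: stack=$ F int  input=int int end false $  — match int
step 4: stack=$ F  input=int end false $  — expand F ::= J K end
step 5: stack=$ end K J  input=int end false $  — expand J ::= ε
step 6: stack=$ end K  input=int end false $  — expand K ::= J int S
step 7: stack=$ end S int J  input=int end false $  — expand J ::= ε
step 8: stack=$ end S int  input=int end false $  — match int
step 9: stack=$ end S  input=end false $  — expand S ::= ε
step 10: stack=$ end  input=end false $  — match end
step 11: stack=$  input=false $  — error: stack empty but input remains

false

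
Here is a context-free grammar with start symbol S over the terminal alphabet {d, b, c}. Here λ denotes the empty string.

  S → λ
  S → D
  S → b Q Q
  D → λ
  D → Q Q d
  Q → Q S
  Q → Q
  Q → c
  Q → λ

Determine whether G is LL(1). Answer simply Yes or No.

No

FIRST(S) = {λ, b, c, d}
FIRST(D) = {λ, b, c, d}
FIRST(Q) = {λ, b, c, d}
FOLLOW(S) = {$, b, c, d}
FOLLOW(D) = {$, b, c, d}
FOLLOW(Q) = {$, b, c, d}
Cell M[D, b] receives both D → λ and D → Q Q d — the grammar is not LL(1).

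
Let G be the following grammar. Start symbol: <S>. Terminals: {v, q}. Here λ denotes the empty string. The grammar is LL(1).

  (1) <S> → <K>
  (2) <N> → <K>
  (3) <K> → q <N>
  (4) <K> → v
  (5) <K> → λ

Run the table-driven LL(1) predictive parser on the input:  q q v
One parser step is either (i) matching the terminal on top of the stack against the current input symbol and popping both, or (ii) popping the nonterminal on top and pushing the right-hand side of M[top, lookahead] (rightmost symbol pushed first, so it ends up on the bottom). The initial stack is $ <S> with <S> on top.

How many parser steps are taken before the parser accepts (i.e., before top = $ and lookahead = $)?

9

     Stack    Input    Action
  1  $ <S>    q q v $  expand <S> → <K>
  2  $ <K>    q q v $  expand <K> → q <N>
  3  $ <N> q  q q v $  match q
  4  $ <N>    q v $    expand <N> → <K>
  5  $ <K>    q v $    expand <K> → q <N>
  6  $ <N> q  q v $    match q
  7  $ <N>    v $      expand <N> → <K>
  8  $ <K>    v $      expand <K> → v
  9  $ v      v $      match v
Accept reached after 9 steps.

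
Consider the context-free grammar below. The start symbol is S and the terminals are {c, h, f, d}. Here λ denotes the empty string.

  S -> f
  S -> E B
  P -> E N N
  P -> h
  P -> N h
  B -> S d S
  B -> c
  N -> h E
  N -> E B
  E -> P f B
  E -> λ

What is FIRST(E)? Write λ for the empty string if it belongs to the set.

{λ, c, f, h}

FIRST(S): from S->f we get {f}; from S->E B we get {c, f, h}. So FIRST(S) = {c, f, h}.
FIRST(B): from B->S d S we get {c, f, h}; from B->c we get {c}. So FIRST(B) = {c, f, h}.
FIRST(P): from P->E N N we get {c, f, h}; from P->h we get {h}; from P->N h we get {c, f, h}. So FIRST(P) = {c, f, h}.
FIRST(E): from E->P f B we get {c, f, h}; from E->λ we get {λ}. So FIRST(E) = {λ, c, f, h}.
FIRST(N): from N->h E we get {h}; from N->E B we get {c, f, h}. So FIRST(N) = {c, f, h}.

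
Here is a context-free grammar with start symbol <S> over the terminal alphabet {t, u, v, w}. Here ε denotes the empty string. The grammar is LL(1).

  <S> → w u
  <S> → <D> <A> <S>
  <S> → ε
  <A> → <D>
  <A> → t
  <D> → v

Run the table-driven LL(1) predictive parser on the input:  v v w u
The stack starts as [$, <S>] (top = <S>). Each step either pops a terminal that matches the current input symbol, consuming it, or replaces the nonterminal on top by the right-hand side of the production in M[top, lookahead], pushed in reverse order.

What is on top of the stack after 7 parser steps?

step 1: stack=$ <S>  input=v v w u $  — expand <S> → <D> <A> <S>
step 2: stack=$ <S> <A> <D>  input=v v w u $  — expand <D> → v
step 3: stack=$ <S> <A> v  input=v v w u $  — match v
step 4: stack=$ <S> <A>  input=v w u $  — expand <A> → <D>
step 5: stack=$ <S> <D>  input=v w u $  — expand <D> → v
step 6: stack=$ <S> v  input=v w u $  — match v
step 7: stack=$ <S>  input=w u $  — expand <S> → w u
Stack after step 7: $ u w (top = w).

w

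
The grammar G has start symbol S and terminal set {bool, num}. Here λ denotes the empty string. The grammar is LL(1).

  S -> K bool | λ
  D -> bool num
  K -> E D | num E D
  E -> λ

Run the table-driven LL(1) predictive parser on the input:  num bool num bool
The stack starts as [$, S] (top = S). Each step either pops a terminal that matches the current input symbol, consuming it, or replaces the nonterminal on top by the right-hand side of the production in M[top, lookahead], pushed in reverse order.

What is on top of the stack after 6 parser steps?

num

     Stack            Input                Action
  1  $ S              num bool num bool $  expand S -> K bool
  2  $ bool K         num bool num bool $  expand K -> num E D
  3  $ bool D E num   num bool num bool $  match num
  4  $ bool D E       bool num bool $      expand E -> λ
  5  $ bool D         bool num bool $      expand D -> bool num
  6  $ bool num bool  bool num bool $      match bool
Stack after step 6: $ bool num (top = num).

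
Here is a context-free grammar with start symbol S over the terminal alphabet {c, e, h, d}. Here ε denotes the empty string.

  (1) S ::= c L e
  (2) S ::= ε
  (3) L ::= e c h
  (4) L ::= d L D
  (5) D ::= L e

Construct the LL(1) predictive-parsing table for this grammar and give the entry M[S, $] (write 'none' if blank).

S ::= ε

FIRST(S) = {ε, c}
FIRST(L) = {d, e}
FIRST(D) = {d, e}  (via L e)
FOLLOW(S) includes $ since S is the start symbol.
FOLLOW(S): S appears on no right-hand side. Thus FOLLOW(S) = {$}.
For S ::= c L e: FIRST(c L e) = {c}, so it goes in M[S, t] for t ∈ {c}.
For S ::= ε: FIRST(ε) = {ε}, so it goes in M[S, t] for t ∈ {}; since ε ∈ FIRST, also for every t ∈ FOLLOW(S) = {$}.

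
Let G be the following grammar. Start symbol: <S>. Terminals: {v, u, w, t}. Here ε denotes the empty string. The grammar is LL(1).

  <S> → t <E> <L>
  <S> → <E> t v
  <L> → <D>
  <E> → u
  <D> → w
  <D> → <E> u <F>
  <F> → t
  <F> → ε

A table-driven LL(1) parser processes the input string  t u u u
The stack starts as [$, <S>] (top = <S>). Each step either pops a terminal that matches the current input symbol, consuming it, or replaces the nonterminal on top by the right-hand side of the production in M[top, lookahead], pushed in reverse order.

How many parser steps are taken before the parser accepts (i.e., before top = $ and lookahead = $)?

10

      Stack        Input      Action
   1  $ <S>        t u u u $  expand <S> → t <E> <L>
   2  $ <L> <E> t  t u u u $  match t
   3  $ <L> <E>    u u u $    expand <E> → u
   4  $ <L> u      u u u $    match u
   5  $ <L>        u u $      expand <L> → <D>
   6  $ <D>        u u $      expand <D> → <E> u <F>
   7  $ <F> u <E>  u u $      expand <E> → u
   8  $ <F> u u    u u $      match u
   9  $ <F> u      u $        match u
  10  $ <F>        $          expand <F> → ε
Accept reached after 10 steps.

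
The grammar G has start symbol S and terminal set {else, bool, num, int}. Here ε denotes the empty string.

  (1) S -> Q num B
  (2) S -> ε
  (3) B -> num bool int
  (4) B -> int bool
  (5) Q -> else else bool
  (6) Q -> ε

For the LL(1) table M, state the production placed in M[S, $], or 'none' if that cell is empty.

FIRST(B): from B->num bool int we get {num}; from B->int bool we get {int}. So FIRST(B) = {int, num}.
FIRST(Q): from Q->else else bool we get {else}; from Q->ε we get {ε}. So FIRST(Q) = {ε, else}.
FIRST(S): from S->Q num B we get {else, num}; from S->ε we get {ε}. So FIRST(S) = {ε, else, num}.
FOLLOW(S) includes $ since S is the start symbol.
FOLLOW(S): S appears on no right-hand side. Thus FOLLOW(S) = {$}.
For S -> Q num B: FIRST(Q num B) = {else, num}, so it goes in M[S, t] for t ∈ {else, num}.
For S -> ε: FIRST(ε) = {ε}, so it goes in M[S, t] for t ∈ {}; since ε ∈ FIRST, also for every t ∈ FOLLOW(S) = {$}.

S -> ε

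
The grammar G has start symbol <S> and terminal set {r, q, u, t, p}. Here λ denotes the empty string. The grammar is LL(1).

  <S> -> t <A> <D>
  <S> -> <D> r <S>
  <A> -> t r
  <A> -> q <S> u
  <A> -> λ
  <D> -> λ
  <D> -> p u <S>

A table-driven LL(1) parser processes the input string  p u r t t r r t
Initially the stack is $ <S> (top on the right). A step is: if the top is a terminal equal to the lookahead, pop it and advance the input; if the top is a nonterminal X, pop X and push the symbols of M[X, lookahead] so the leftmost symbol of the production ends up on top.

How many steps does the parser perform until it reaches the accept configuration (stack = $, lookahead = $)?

18

step 1: stack=$ <S>  input=p u r t t r r t $  — expand <S> -> <D> r <S>
step 2: stack=$ <S> r <D>  input=p u r t t r r t $  — expand <D> -> p u <S>
step 3: stack=$ <S> r <S> u p  input=p u r t t r r t $  — match p
step 4: stack=$ <S> r <S> u  input=u r t t r r t $  — match u
step 5: stack=$ <S> r <S>  input=r t t r r t $  — expand <S> -> <D> r <S>
step 6: stack=$ <S> r <S> r <D>  input=r t t r r t $  — expand <D> -> λ
step 7: stack=$ <S> r <S> r  input=r t t r r t $  — match r
step 8: stack=$ <S> r <S>  input=t t r r t $  — expand <S> -> t <A> <D>
step 9: stack=$ <S> r <D> <A> t  input=t t r r t $  — match t
step 10: stack=$ <S> r <D> <A>  input=t r r t $  — expand <A> -> t r
step 11: stack=$ <S> r <D> r t  input=t r r t $  — match t
step 12: stack=$ <S> r <D> r  input=r r t $  — match r
step 13: stack=$ <S> r <D>  input=r t $  — expand <D> -> λ
step 14: stack=$ <S> r  input=r t $  — match r
step 15: stack=$ <S>  input=t $  — expand <S> -> t <A> <D>
step 16: stack=$ <D> <A> t  input=t $  — match t
step 17: stack=$ <D> <A>  input=$  — expand <A> -> λ
step 18: stack=$ <D>  input=$  — expand <D> -> λ
Accept reached after 18 steps.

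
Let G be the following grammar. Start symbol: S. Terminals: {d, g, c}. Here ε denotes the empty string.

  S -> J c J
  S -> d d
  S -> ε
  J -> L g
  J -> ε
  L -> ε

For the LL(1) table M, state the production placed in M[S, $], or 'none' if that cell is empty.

FIRST(L): from L->ε we get {ε}. So FIRST(L) = {ε}.
FIRST(J): from J->L g we get {g}; from J->ε we get {ε}. So FIRST(J) = {ε, g}.
FIRST(S): from S->J c J we get {c, g}; from S->d d we get {d}; from S->ε we get {ε}. So FIRST(S) = {ε, c, d, g}.
FOLLOW(S) includes $ since S is the start symbol.
FOLLOW(S): S appears on no right-hand side. Thus FOLLOW(S) = {$}.
For S -> J c J: FIRST(J c J) = {c, g}, so it goes in M[S, t] for t ∈ {c, g}.
For S -> d d: FIRST(d d) = {d}, so it goes in M[S, t] for t ∈ {d}.
For S -> ε: FIRST(ε) = {ε}, so it goes in M[S, t] for t ∈ {}; since ε ∈ FIRST, also for every t ∈ FOLLOW(S) = {$}.

S -> ε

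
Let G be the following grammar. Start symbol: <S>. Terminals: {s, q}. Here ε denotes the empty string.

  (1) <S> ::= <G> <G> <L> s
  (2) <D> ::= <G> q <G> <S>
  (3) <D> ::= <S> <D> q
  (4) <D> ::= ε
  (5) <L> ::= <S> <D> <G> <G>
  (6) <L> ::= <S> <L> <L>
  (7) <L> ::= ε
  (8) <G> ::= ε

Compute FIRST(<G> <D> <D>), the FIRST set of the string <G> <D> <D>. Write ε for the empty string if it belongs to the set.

{ε, q, s}

FIRST(<G>) = {ε}
FIRST(<S>) = {s}  (via <G> <G> <L> s)
FIRST(<D>) = {ε, q, s}  (via <G> q <G> <S>, <S> <D> q)
FIRST(<L>) = {ε, s}  (via <S> <D> <G> <G>, <S> <L> <L>)
FIRST(<G> <D> <D>): take FIRST of each symbol in turn, carrying on past any symbol whose FIRST contains ε; result {ε, q, s}.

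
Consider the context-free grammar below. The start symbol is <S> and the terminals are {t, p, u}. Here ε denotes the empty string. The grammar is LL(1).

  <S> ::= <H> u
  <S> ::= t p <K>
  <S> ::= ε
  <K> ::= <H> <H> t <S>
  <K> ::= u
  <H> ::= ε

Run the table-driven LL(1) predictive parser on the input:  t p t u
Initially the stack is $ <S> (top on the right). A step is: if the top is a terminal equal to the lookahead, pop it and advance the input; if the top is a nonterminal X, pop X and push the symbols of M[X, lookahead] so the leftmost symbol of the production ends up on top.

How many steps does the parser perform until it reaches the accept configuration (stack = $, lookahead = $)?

10

step 1: stack=$ <S>  input=t p t u $  — expand <S> ::= t p <K>
step 2: stack=$ <K> p t  input=t p t u $  — match t
step 3: stack=$ <K> p  input=p t u $  — match p
step 4: stack=$ <K>  input=t u $  — expand <K> ::= <H> <H> t <S>
step 5: stack=$ <S> t <H> <H>  input=t u $  — expand <H> ::= ε
step 6: stack=$ <S> t <H>  input=t u $  — expand <H> ::= ε
step 7: stack=$ <S> t  input=t u $  — match t
step 8: stack=$ <S>  input=u $  — expand <S> ::= <H> u
step 9: stack=$ u <H>  input=u $  — expand <H> ::= ε
step 10: stack=$ u  input=u $  — match u
Accept reached after 10 steps.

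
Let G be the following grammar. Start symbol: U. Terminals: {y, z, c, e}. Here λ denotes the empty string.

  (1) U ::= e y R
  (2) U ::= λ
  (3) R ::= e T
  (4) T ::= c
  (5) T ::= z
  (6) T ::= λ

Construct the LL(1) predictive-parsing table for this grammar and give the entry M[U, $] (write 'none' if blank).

FIRST(U) = {λ, e}
FIRST(R) = {e}
FIRST(T) = {λ, c, z}
FOLLOW(U) includes $ since U is the start symbol.
FOLLOW(U): U appears on no right-hand side. Thus FOLLOW(U) = {$}.
For U ::= e y R: FIRST(e y R) = {e}, so it goes in M[U, t] for t ∈ {e}.
For U ::= λ: FIRST(λ) = {λ}, so it goes in M[U, t] for t ∈ {}; since λ ∈ FIRST, also for every t ∈ FOLLOW(U) = {$}.

U ::= λ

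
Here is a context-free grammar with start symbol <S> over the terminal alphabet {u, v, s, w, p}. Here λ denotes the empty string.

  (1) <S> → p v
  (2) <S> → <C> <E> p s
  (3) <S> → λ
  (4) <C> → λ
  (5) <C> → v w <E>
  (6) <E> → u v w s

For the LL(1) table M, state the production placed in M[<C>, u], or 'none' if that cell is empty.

<C> → λ

FIRST(<C>): from <C>→λ we get {λ}; from <C>→v w <E> we get {v}. So FIRST(<C>) = {λ, v}.
FIRST(<E>): from <E>→u v w s we get {u}. So FIRST(<E>) = {u}.
FIRST(<S>): from <S>→p v we get {p}; from <S>→<C> <E> p s we get {u, v}; from <S>→λ we get {λ}. So FIRST(<S>) = {λ, p, u, v}.
FOLLOW(<S>) includes $ since <S> is the start symbol.
FOLLOW(<C>): in <S>→<C> <E> p s, <C> is followed by <E> p s with FIRST {u}. Thus FOLLOW(<C>) = {u}.
For <C> → λ: FIRST(λ) = {λ}, so it goes in M[<C>, t] for t ∈ {}; since λ ∈ FIRST, also for every t ∈ FOLLOW(<C>) = {u}.
For <C> → v w <E>: FIRST(v w <E>) = {v}, so it goes in M[<C>, t] for t ∈ {v}.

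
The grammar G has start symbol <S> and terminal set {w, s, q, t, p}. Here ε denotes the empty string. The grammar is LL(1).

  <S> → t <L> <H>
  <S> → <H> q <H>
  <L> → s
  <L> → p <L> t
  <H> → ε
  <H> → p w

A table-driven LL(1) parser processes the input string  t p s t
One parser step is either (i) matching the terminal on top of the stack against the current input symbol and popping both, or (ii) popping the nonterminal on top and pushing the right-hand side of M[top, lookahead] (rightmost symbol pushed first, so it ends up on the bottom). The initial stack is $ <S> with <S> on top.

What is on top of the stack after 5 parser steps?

s

step 1: stack=$ <S>  input=t p s t $  — expand <S> → t <L> <H>
step 2: stack=$ <H> <L> t  input=t p s t $  — match t
step 3: stack=$ <H> <L>  input=p s t $  — expand <L> → p <L> t
step 4: stack=$ <H> t <L> p  input=p s t $  — match p
step 5: stack=$ <H> t <L>  input=s t $  — expand <L> → s
Stack after step 5: $ <H> t s (top = s).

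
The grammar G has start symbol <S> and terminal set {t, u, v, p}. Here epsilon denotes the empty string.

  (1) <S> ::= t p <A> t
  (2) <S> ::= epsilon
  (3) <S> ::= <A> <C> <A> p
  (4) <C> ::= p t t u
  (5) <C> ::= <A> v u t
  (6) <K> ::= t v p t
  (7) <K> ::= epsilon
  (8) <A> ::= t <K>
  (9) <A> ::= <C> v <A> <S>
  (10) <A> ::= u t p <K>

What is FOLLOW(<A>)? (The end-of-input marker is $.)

FIRST(<K>): from <K>::=t v p t we get {t}; from <K>::=epsilon we get {epsilon}. So FIRST(<K>) = {epsilon, t}.
FIRST(<S>): from <S>::=t p <A> t we get {t}; from <S>::=epsilon we get {epsilon}; from <S>::=<A> <C> <A> p we get {p, t, u}. So FIRST(<S>) = {epsilon, p, t, u}.
FIRST(<C>): from <C>::=p t t u we get {p}; from <C>::=<A> v u t we get {p, t, u}. So FIRST(<C>) = {p, t, u}.
FIRST(<A>): from <A>::=t <K> we get {t}; from <A>::=<C> v <A> <S> we get {p, t, u}; from <A>::=u t p <K> we get {u}. So FIRST(<A>) = {p, t, u}.
FOLLOW(<S>) includes $ since <S> is the start symbol.
FOLLOW(<C>): in <S>::=<A> <C> <A> p, <C> is followed by <A> p with FIRST {p, t, u}; in <A>::=<C> v <A> <S>, <C> is followed by v <A> <S> with FIRST {v}. Thus FOLLOW(<C>) = {p, t, u, v}.
FOLLOW(<A>): in <S>::=t p <A> t, <A> is followed by t with FIRST {t}; in <S>::=<A> <C> <A> p (occurrence 1), <A> is followed by <C> <A> p with FIRST {p, t, u}; in <S>::=<A> <C> <A> p (occurrence 2), <A> is followed by p with FIRST {p}; in <C>::=<A> v u t, <A> is followed by v u t with FIRST {v}; in <A>::=<C> v <A> <S>, <A> is followed by <S> with FIRST {epsilon, p, t, u}; in <A>::=<C> v <A> <S>, the suffix after <A> is nullable (adds nothing new). Thus FOLLOW(<A>) = {p, t, u, v}.
FOLLOW(<S>): in <A>::=<C> v <A> <S>, the suffix after <S> is empty, so FOLLOW(<S>) ⊇ FOLLOW(<A>) = {p, t, u, v}. Thus FOLLOW(<S>) = {$, p, t, u, v}.
FOLLOW(<K>): in <A>::=t <K>, the suffix after <K> is empty, so FOLLOW(<K>) ⊇ FOLLOW(<A>) = {p, t, u, v}; in <A>::=u t p <K>, the suffix after <K> is empty, so FOLLOW(<K>) ⊇ FOLLOW(<A>) = {p, t, u, v}. Thus FOLLOW(<K>) = {p, t, u, v}.

{p, t, u, v}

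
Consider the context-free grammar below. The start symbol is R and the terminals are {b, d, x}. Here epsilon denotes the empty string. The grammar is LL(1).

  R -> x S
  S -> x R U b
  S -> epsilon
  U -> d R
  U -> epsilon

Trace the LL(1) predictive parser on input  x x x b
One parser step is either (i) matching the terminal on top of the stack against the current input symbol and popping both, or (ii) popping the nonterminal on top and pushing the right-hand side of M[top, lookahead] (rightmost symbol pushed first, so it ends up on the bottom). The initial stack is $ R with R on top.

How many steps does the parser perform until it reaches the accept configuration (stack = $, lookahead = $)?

9

step 1: stack=$ R  input=x x x b $  — expand R -> x S
step 2: stack=$ S x  input=x x x b $  — match x
step 3: stack=$ S  input=x x b $  — expand S -> x R U b
step 4: stack=$ b U R x  input=x x b $  — match x
step 5: stack=$ b U R  input=x b $  — expand R -> x S
step 6: stack=$ b U S x  input=x b $  — match x
step 7: stack=$ b U S  input=b $  — expand S -> epsilon
step 8: stack=$ b U  input=b $  — expand U -> epsilon
step 9: stack=$ b  input=b $  — match b
Accept reached after 9 steps.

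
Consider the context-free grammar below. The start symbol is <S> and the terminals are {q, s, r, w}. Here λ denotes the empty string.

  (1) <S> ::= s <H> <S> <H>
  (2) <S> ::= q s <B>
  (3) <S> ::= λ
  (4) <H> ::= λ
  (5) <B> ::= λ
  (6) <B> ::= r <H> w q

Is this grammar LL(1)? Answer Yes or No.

Yes

FIRST(<S>) = {λ, q, s}
FIRST(<H>) = {λ}
FIRST(<B>) = {λ, r}
FOLLOW(<S>) = {$}
FOLLOW(<H>) = {$, q, s, w}
FOLLOW(<B>) = {$}
Each cell of M receives at most one production.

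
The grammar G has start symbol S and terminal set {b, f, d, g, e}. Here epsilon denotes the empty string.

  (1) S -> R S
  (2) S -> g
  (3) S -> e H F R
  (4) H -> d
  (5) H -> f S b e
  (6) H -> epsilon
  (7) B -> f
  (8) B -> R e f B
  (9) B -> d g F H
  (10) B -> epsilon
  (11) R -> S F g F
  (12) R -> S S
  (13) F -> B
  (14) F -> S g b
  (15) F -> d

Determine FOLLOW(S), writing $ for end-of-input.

{$, b, d, e, f, g}

FIRST(H): from H->d we get {d}; from H->f S b e we get {f}; from H->epsilon we get {epsilon}. So FIRST(H) = {epsilon, d, f}.
FIRST(S): from S->R S we get {e, g}; from S->g we get {g}; from S->e H F R we get {e}. So FIRST(S) = {e, g}.
FIRST(R): from R->S F g F we get {e, g}; from R->S S we get {e, g}. So FIRST(R) = {e, g}.
FIRST(B): from B->f we get {f}; from B->R e f B we get {e, g}; from B->d g F H we get {d}; from B->epsilon we get {epsilon}. So FIRST(B) = {epsilon, d, e, f, g}.
FIRST(F): from F->B we get {epsilon, d, e, f, g}; from F->S g b we get {e, g}; from F->d we get {d}. So FIRST(F) = {epsilon, d, e, f, g}.
FOLLOW(S) includes $ since S is the start symbol.
FOLLOW(S): in S->R S, the suffix after S is empty (adds nothing new); in H->f S b e, S is followed by b e with FIRST {b}; in R->S F g F, S is followed by F g F with FIRST {d, e, f, g}; in R->S S (occurrence 1), S is followed by S with FIRST {e, g}; in R->S S (occurrence 2), the suffix after S is empty, so FOLLOW(S) ⊇ FOLLOW(R) = {$, b, d, e, f, g}; in F->S g b, S is followed by g b with FIRST {g}. Thus FOLLOW(S) = {$, b, d, e, f, g}.
FOLLOW(R): in S->R S, R is followed by S with FIRST {e, g}; in S->e H F R, the suffix after R is empty, so FOLLOW(R) ⊇ FOLLOW(S) = {$, b, d, e, f, g}; in B->R e f B, R is followed by e f B with FIRST {e}. Thus FOLLOW(R) = {$, b, d, e, f, g}.
FOLLOW(H): in S->e H F R, H is followed by F R with FIRST {d, e, f, g}; in B->d g F H, the suffix after H is empty, so FOLLOW(H) ⊇ FOLLOW(B) = {$, b, d, e, f, g}. Thus FOLLOW(H) = {$, b, d, e, f, g}.
FOLLOW(B): in B->R e f B, the suffix after B is empty (adds nothing new); in F->B, the suffix after B is empty, so FOLLOW(B) ⊇ FOLLOW(F) = {$, b, d, e, f, g}. Thus FOLLOW(B) = {$, b, d, e, f, g}.
FOLLOW(F): in S->e H F R, F is followed by R with FIRST {e, g}; in B->d g F H, F is followed by H with FIRST {epsilon, d, f}; in B->d g F H, the suffix after F is nullable, so FOLLOW(F) ⊇ FOLLOW(B) = {$, b, d, e, f, g}; in R->S F g F (occurrence 1), F is followed by g F with FIRST {g}; in R->S F g F (occurrence 2), the suffix after F is empty, so FOLLOW(F) ⊇ FOLLOW(R) = {$, b, d, e, f, g}. Thus FOLLOW(F) = {$, b, d, e, f, g}.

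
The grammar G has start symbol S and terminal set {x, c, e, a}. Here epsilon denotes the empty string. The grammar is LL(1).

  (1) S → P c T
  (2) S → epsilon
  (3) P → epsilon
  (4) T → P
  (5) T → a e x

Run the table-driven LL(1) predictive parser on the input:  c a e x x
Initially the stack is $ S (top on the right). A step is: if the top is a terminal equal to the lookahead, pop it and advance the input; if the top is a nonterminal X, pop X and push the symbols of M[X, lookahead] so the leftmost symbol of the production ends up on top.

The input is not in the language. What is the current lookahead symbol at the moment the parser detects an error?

x

step 1: stack=$ S  input=c a e x x $  — expand S → P c T
step 2: stack=$ T c P  input=c a e x x $  — expand P → epsilon
step 3: stack=$ T c  input=c a e x x $  — match c
step 4: stack=$ T  input=a e x x $  — expand T → a e x
step 5: stack=$ x e a  input=a e x x $  — match a
step 6: stack=$ x e  input=e x x $  — match e
step 7: stack=$ x  input=x x $  — match x
step 8: stack=$  input=x $  — error: stack empty but input remains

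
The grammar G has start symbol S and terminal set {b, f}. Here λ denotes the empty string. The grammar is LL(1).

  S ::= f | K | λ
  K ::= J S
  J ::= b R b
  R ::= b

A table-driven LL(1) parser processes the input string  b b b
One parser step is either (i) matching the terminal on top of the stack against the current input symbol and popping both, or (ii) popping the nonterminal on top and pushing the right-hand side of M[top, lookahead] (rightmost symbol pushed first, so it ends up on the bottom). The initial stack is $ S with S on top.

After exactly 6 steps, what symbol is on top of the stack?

b

     Stack      Input    Action
  1  $ S        b b b $  expand S ::= K
  2  $ K        b b b $  expand K ::= J S
  3  $ S J      b b b $  expand J ::= b R b
  4  $ S b R b  b b b $  match b
  5  $ S b R    b b $    expand R ::= b
  6  $ S b b    b b $    match b
Stack after step 6: $ S b (top = b).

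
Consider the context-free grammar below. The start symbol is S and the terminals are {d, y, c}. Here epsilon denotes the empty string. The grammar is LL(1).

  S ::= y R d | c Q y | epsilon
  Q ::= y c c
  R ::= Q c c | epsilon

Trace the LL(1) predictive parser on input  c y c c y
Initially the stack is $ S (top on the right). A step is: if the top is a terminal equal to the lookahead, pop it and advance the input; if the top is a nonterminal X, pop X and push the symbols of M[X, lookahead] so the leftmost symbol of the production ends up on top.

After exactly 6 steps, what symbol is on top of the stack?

step 1: stack=$ S  input=c y c c y $  — expand S ::= c Q y
step 2: stack=$ y Q c  input=c y c c y $  — match c
step 3: stack=$ y Q  input=y c c y $  — expand Q ::= y c c
step 4: stack=$ y c c y  input=y c c y $  — match y
step 5: stack=$ y c c  input=c c y $  — match c
step 6: stack=$ y c  input=c y $  — match c
Stack after step 6: $ y (top = y).

y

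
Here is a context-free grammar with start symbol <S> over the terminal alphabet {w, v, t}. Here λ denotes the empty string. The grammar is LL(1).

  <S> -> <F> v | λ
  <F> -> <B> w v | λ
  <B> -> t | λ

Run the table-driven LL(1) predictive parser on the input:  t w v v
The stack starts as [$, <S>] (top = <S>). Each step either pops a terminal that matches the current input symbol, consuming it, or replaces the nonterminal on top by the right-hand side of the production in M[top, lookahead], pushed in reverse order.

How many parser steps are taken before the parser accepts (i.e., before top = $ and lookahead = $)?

7

     Stack        Input      Action
  1  $ <S>        t w v v $  expand <S> -> <F> v
  2  $ v <F>      t w v v $  expand <F> -> <B> w v
  3  $ v v w <B>  t w v v $  expand <B> -> t
  4  $ v v w t    t w v v $  match t
  5  $ v v w      w v v $    match w
  6  $ v v        v v $      match v
  7  $ v          v $        match v
Accept reached after 7 steps.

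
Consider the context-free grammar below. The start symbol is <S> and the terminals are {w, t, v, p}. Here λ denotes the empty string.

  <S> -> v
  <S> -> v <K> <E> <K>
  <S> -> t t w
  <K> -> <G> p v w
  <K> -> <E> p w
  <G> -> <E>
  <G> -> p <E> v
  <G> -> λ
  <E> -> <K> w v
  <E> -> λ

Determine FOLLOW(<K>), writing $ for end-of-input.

FIRST(<S>): from <S>->v we get {v}; from <S>->v <K> <E> <K> we get {v}; from <S>->t t w we get {t}. So FIRST(<S>) = {t, v}.
FIRST(<K>): from <K>-><G> p v w we get {p}; from <K>-><E> p w we get {p}. So FIRST(<K>) = {p}.
FIRST(<E>): from <E>-><K> w v we get {p}; from <E>->λ we get {λ}. So FIRST(<E>) = {λ, p}.
FIRST(<G>): from <G>-><E> we get {λ, p}; from <G>->p <E> v we get {p}; from <G>->λ we get {λ}. So FIRST(<G>) = {λ, p}.
FOLLOW(<S>) includes $ since <S> is the start symbol.
FOLLOW(<S>): <S> appears on no right-hand side. Thus FOLLOW(<S>) = {$}.
FOLLOW(<K>): in <S>->v <K> <E> <K> (occurrence 1), <K> is followed by <E> <K> with FIRST {p}; in <S>->v <K> <E> <K> (occurrence 2), the suffix after <K> is empty, so FOLLOW(<K>) ⊇ FOLLOW(<S>) = {$}; in <E>-><K> w v, <K> is followed by w v with FIRST {w}. Thus FOLLOW(<K>) = {$, p, w}.
FOLLOW(<G>): in <K>-><G> p v w, <G> is followed by p v w with FIRST {p}. Thus FOLLOW(<G>) = {p}.
FOLLOW(<E>): in <S>->v <K> <E> <K>, <E> is followed by <K> with FIRST {p}; in <K>-><E> p w, <E> is followed by p w with FIRST {p}; in <G>-><E>, the suffix after <E> is empty, so FOLLOW(<E>) ⊇ FOLLOW(<G>) = {p}; in <G>->p <E> v, <E> is followed by v with FIRST {v}. Thus FOLLOW(<E>) = {p, v}.

{$, p, w}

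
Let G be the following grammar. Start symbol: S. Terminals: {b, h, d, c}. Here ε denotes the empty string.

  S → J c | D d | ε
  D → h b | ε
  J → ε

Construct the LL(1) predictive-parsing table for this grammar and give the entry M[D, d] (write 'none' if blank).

FIRST(D) = {ε, h}
FIRST(J) = {ε}
FIRST(S) = {ε, c, d, h}  (via J c, D d)
FOLLOW(S) includes $ since S is the start symbol.
FOLLOW(D): in S→D d, D is followed by d with FIRST {d}. Thus FOLLOW(D) = {d}.
For D → h b: FIRST(h b) = {h}, so it goes in M[D, t] for t ∈ {h}.
For D → ε: FIRST(ε) = {ε}, so it goes in M[D, t] for t ∈ {}; since ε ∈ FIRST, also for every t ∈ FOLLOW(D) = {d}.

D → ε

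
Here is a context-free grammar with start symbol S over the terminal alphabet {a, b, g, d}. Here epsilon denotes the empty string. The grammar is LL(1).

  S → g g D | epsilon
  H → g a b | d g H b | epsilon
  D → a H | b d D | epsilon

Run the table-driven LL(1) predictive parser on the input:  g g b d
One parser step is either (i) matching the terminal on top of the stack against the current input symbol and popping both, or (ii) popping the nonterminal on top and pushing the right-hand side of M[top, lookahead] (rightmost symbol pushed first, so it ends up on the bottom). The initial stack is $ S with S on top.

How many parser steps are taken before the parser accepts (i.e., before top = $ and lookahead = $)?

7

     Stack    Input      Action
  1  $ S      g g b d $  expand S → g g D
  2  $ D g g  g g b d $  match g
  3  $ D g    g b d $    match g
  4  $ D      b d $      expand D → b d D
  5  $ D d b  b d $      match b
  6  $ D d    d $        match d
  7  $ D      $          expand D → epsilon
Accept reached after 7 steps.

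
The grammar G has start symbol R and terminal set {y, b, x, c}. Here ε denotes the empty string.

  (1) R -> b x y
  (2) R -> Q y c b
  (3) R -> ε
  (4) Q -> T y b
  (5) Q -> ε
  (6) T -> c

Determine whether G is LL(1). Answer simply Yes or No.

FIRST(R) = {ε, b, c, y}
FIRST(Q) = {ε, c}
FIRST(T) = {c}
FOLLOW(R) = {$}
FOLLOW(Q) = {y}
FOLLOW(T) = {y}
Each cell of M receives at most one production.

Yes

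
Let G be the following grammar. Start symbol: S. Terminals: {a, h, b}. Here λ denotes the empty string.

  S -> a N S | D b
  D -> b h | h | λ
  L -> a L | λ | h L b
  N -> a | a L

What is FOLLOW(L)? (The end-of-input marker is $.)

FIRST(D): from D->b h we get {b}; from D->h we get {h}; from D->λ we get {λ}. So FIRST(D) = {λ, b, h}.
FIRST(L): from L->a L we get {a}; from L->λ we get {λ}; from L->h L b we get {h}. So FIRST(L) = {λ, a, h}.
FIRST(N): from N->a we get {a}; from N->a L we get {a}. So FIRST(N) = {a}.
FIRST(S): from S->a N S we get {a}; from S->D b we get {b, h}. So FIRST(S) = {a, b, h}.
FOLLOW(S) includes $ since S is the start symbol.
FOLLOW(S): in S->a N S, the suffix after S is empty (adds nothing new). Thus FOLLOW(S) = {$}.
FOLLOW(D): in S->D b, D is followed by b with FIRST {b}. Thus FOLLOW(D) = {b}.
FOLLOW(N): in S->a N S, N is followed by S with FIRST {a, b, h}. Thus FOLLOW(N) = {a, b, h}.
FOLLOW(L): in L->a L, the suffix after L is empty (adds nothing new); in L->h L b, L is followed by b with FIRST {b}; in N->a L, the suffix after L is empty, so FOLLOW(L) ⊇ FOLLOW(N) = {a, b, h}. Thus FOLLOW(L) = {a, b, h}.

{a, b, h}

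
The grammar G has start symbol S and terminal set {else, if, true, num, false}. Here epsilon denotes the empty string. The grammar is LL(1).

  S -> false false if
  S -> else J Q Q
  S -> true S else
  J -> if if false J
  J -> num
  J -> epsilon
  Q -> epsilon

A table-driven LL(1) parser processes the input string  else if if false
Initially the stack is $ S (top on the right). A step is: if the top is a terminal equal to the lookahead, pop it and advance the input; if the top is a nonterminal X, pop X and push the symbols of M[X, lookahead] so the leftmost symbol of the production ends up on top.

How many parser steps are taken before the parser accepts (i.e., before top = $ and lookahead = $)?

     Stack                Input               Action
  1  $ S                  else if if false $  expand S -> else J Q Q
  2  $ Q Q J else         else if if false $  match else
  3  $ Q Q J              if if false $       expand J -> if if false J
  4  $ Q Q J false if if  if if false $       match if
  5  $ Q Q J false if     if false $          match if
  6  $ Q Q J false        false $             match false
  7  $ Q Q J              $                   expand J -> epsilon
  8  $ Q Q                $                   expand Q -> epsilon
  9  $ Q                  $                   expand Q -> epsilon
Accept reached after 9 steps.

9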